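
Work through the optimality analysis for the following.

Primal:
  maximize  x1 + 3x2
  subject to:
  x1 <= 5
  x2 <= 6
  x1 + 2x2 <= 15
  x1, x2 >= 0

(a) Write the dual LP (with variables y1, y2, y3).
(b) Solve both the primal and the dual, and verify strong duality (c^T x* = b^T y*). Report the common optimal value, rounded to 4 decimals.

The standard primal-dual pair for 'max c^T x s.t. A x <= b, x >= 0' is:
  Dual:  min b^T y  s.t.  A^T y >= c,  y >= 0.

So the dual LP is:
  minimize  5y1 + 6y2 + 15y3
  subject to:
    y1 + y3 >= 1
    y2 + 2y3 >= 3
    y1, y2, y3 >= 0

Solving the primal: x* = (3, 6).
  primal value c^T x* = 21.
Solving the dual: y* = (0, 1, 1).
  dual value b^T y* = 21.
Strong duality: c^T x* = b^T y*. Confirmed.

21


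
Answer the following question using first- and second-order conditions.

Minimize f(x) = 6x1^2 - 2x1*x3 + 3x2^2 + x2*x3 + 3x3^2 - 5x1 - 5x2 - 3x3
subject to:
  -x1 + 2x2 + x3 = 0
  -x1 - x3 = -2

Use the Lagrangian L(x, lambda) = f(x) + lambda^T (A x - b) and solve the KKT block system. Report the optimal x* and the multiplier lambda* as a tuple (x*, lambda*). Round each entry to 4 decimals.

Form the Lagrangian:
  L(x, lambda) = (1/2) x^T Q x + c^T x + lambda^T (A x - b)
Stationarity (grad_x L = 0): Q x + c + A^T lambda = 0.
Primal feasibility: A x = b.

This gives the KKT block system:
  [ Q   A^T ] [ x     ]   [-c ]
  [ A    0  ] [ lambda ] = [ b ]

Solving the linear system:
  x*      = (1, 0, 1)
  lambda* = (2, 3)
  f(x*)   = -1

x* = (1, 0, 1), lambda* = (2, 3)


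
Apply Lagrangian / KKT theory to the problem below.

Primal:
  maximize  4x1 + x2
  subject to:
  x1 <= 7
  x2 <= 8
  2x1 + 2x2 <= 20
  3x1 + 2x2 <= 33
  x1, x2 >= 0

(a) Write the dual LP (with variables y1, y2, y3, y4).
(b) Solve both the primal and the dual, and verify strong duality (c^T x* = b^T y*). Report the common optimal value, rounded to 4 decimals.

The standard primal-dual pair for 'max c^T x s.t. A x <= b, x >= 0' is:
  Dual:  min b^T y  s.t.  A^T y >= c,  y >= 0.

So the dual LP is:
  minimize  7y1 + 8y2 + 20y3 + 33y4
  subject to:
    y1 + 2y3 + 3y4 >= 4
    y2 + 2y3 + 2y4 >= 1
    y1, y2, y3, y4 >= 0

Solving the primal: x* = (7, 3).
  primal value c^T x* = 31.
Solving the dual: y* = (3, 0, 0.5, 0).
  dual value b^T y* = 31.
Strong duality: c^T x* = b^T y*. Confirmed.

31


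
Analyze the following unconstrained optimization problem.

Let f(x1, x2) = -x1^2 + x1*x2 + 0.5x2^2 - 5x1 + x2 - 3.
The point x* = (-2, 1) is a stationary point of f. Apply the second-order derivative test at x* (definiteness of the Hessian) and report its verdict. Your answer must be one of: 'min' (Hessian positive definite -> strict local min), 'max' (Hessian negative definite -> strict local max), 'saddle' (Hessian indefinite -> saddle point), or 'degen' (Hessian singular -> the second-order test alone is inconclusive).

Compute the Hessian H = grad^2 f:
  H = [[-2, 1], [1, 1]]
Verify stationarity: grad f(x*) = H x* + g = (0, 0).
Eigenvalues of H: -2.3028, 1.3028.
Eigenvalues have mixed signs, so H is indefinite -> x* is a saddle point.

saddle


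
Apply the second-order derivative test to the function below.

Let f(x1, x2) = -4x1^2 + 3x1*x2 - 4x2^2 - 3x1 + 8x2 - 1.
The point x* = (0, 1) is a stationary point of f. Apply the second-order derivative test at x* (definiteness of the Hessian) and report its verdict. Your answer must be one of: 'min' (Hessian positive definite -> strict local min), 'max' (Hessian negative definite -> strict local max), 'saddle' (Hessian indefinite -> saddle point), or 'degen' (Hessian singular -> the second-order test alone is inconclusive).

Compute the Hessian H = grad^2 f:
  H = [[-8, 3], [3, -8]]
Verify stationarity: grad f(x*) = H x* + g = (0, 0).
Eigenvalues of H: -11, -5.
Both eigenvalues < 0, so H is negative definite -> x* is a strict local max.

max


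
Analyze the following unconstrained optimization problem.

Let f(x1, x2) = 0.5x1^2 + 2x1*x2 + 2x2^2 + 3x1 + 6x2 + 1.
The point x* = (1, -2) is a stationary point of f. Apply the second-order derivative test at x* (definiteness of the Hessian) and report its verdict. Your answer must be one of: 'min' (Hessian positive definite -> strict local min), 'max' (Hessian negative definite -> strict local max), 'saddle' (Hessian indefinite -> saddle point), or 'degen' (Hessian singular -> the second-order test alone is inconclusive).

Compute the Hessian H = grad^2 f:
  H = [[1, 2], [2, 4]]
Verify stationarity: grad f(x*) = H x* + g = (0, 0).
Eigenvalues of H: 0, 5.
H has a zero eigenvalue (singular; positive semidefinite but not definite), so H is neither positive definite, negative definite, nor indefinite. The second-order test alone is inconclusive -> degen.
(Indeed, f is constant along the null direction of H through x*, so x* is not a strict local extremum.)

degen


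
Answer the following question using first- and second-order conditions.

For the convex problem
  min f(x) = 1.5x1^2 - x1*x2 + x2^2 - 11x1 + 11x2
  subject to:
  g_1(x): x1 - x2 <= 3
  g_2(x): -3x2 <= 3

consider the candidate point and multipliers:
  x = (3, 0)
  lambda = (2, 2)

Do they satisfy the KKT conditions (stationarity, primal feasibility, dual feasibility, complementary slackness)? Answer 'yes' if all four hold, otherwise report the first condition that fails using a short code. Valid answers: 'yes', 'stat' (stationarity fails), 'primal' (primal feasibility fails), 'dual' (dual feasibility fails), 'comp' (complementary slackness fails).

Gradient of f: grad f(x) = Q x + c = (-2, 8)
Constraint values g_i(x) = a_i^T x - b_i:
  g_1((3, 0)) = 0
  g_2((3, 0)) = -3
Stationarity residual: grad f(x) + sum_i lambda_i a_i = (0, 0)
  -> stationarity OK
Primal feasibility (all g_i <= 0): OK
Dual feasibility (all lambda_i >= 0): OK
Complementary slackness (lambda_i * g_i(x) = 0 for all i): FAILS

Verdict: the first failing condition is complementary_slackness -> comp.

comp


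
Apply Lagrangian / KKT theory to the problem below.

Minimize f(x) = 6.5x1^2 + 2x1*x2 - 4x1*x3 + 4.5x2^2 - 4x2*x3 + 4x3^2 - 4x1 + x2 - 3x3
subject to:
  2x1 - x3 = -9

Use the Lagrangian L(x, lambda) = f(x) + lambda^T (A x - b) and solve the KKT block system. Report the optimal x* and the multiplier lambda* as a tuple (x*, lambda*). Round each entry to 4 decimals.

Form the Lagrangian:
  L(x, lambda) = (1/2) x^T Q x + c^T x + lambda^T (A x - b)
Stationarity (grad_x L = 0): Q x + c + A^T lambda = 0.
Primal feasibility: A x = b.

This gives the KKT block system:
  [ Q   A^T ] [ x     ]   [-c ]
  [ A    0  ] [ lambda ] = [ b ]

Solving the linear system:
  x*      = (-2.9867, 1.8978, 3.0267)
  lambda* = (25.5689)
  f(x*)   = 117.4422

x* = (-2.9867, 1.8978, 3.0267), lambda* = (25.5689)


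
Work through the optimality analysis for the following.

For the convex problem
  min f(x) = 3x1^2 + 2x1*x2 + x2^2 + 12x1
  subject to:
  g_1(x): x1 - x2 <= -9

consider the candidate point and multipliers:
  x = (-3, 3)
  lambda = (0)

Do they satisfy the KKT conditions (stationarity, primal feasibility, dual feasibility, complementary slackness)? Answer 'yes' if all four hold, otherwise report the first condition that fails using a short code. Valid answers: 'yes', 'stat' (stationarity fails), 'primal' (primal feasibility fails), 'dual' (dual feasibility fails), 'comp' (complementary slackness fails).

Gradient of f: grad f(x) = Q x + c = (0, 0)
Constraint values g_i(x) = a_i^T x - b_i:
  g_1((-3, 3)) = 3
Stationarity residual: grad f(x) + sum_i lambda_i a_i = (0, 0)
  -> stationarity OK
Primal feasibility (all g_i <= 0): FAILS
Dual feasibility (all lambda_i >= 0): OK
Complementary slackness (lambda_i * g_i(x) = 0 for all i): OK

Verdict: the first failing condition is primal_feasibility -> primal.

primal


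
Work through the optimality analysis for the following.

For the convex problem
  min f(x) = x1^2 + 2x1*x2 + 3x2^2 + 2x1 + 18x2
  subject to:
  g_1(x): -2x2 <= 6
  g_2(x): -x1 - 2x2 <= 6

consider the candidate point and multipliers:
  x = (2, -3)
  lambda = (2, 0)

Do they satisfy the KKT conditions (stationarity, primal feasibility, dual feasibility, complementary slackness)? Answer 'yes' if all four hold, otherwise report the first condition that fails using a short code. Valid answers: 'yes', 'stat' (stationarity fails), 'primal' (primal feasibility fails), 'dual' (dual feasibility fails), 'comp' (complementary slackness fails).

Gradient of f: grad f(x) = Q x + c = (0, 4)
Constraint values g_i(x) = a_i^T x - b_i:
  g_1((2, -3)) = 0
  g_2((2, -3)) = -2
Stationarity residual: grad f(x) + sum_i lambda_i a_i = (0, 0)
  -> stationarity OK
Primal feasibility (all g_i <= 0): OK
Dual feasibility (all lambda_i >= 0): OK
Complementary slackness (lambda_i * g_i(x) = 0 for all i): OK

Verdict: yes, KKT holds.

yes


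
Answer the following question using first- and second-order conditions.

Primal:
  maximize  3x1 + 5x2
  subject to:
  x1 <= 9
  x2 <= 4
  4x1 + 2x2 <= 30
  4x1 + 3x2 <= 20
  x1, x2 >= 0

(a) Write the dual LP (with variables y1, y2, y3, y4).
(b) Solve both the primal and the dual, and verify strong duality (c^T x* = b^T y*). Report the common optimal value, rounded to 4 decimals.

The standard primal-dual pair for 'max c^T x s.t. A x <= b, x >= 0' is:
  Dual:  min b^T y  s.t.  A^T y >= c,  y >= 0.

So the dual LP is:
  minimize  9y1 + 4y2 + 30y3 + 20y4
  subject to:
    y1 + 4y3 + 4y4 >= 3
    y2 + 2y3 + 3y4 >= 5
    y1, y2, y3, y4 >= 0

Solving the primal: x* = (2, 4).
  primal value c^T x* = 26.
Solving the dual: y* = (0, 2.75, 0, 0.75).
  dual value b^T y* = 26.
Strong duality: c^T x* = b^T y*. Confirmed.

26


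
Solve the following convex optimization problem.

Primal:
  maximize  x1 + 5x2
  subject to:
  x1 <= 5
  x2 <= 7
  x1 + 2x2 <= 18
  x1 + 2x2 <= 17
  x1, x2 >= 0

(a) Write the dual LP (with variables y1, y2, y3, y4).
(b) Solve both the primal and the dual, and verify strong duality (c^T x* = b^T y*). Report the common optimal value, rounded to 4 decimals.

The standard primal-dual pair for 'max c^T x s.t. A x <= b, x >= 0' is:
  Dual:  min b^T y  s.t.  A^T y >= c,  y >= 0.

So the dual LP is:
  minimize  5y1 + 7y2 + 18y3 + 17y4
  subject to:
    y1 + y3 + y4 >= 1
    y2 + 2y3 + 2y4 >= 5
    y1, y2, y3, y4 >= 0

Solving the primal: x* = (3, 7).
  primal value c^T x* = 38.
Solving the dual: y* = (0, 3, 0, 1).
  dual value b^T y* = 38.
Strong duality: c^T x* = b^T y*. Confirmed.

38


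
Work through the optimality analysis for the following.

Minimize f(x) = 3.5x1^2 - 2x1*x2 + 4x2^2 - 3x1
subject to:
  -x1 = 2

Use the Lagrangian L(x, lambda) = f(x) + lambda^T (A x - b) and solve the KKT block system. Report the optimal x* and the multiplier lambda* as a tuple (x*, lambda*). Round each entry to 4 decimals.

Form the Lagrangian:
  L(x, lambda) = (1/2) x^T Q x + c^T x + lambda^T (A x - b)
Stationarity (grad_x L = 0): Q x + c + A^T lambda = 0.
Primal feasibility: A x = b.

This gives the KKT block system:
  [ Q   A^T ] [ x     ]   [-c ]
  [ A    0  ] [ lambda ] = [ b ]

Solving the linear system:
  x*      = (-2, -0.5)
  lambda* = (-16)
  f(x*)   = 19

x* = (-2, -0.5), lambda* = (-16)


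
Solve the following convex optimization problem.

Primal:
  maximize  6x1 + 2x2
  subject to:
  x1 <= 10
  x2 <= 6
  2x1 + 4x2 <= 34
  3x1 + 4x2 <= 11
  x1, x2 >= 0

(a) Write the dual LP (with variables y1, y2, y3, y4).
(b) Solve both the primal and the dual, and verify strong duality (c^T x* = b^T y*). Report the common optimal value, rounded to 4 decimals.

The standard primal-dual pair for 'max c^T x s.t. A x <= b, x >= 0' is:
  Dual:  min b^T y  s.t.  A^T y >= c,  y >= 0.

So the dual LP is:
  minimize  10y1 + 6y2 + 34y3 + 11y4
  subject to:
    y1 + 2y3 + 3y4 >= 6
    y2 + 4y3 + 4y4 >= 2
    y1, y2, y3, y4 >= 0

Solving the primal: x* = (3.6667, 0).
  primal value c^T x* = 22.
Solving the dual: y* = (0, 0, 0, 2).
  dual value b^T y* = 22.
Strong duality: c^T x* = b^T y*. Confirmed.

22


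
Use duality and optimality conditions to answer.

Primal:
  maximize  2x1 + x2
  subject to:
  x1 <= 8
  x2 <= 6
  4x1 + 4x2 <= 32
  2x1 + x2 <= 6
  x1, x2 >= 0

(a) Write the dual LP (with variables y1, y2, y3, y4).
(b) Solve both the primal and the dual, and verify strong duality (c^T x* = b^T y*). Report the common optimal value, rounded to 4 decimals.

The standard primal-dual pair for 'max c^T x s.t. A x <= b, x >= 0' is:
  Dual:  min b^T y  s.t.  A^T y >= c,  y >= 0.

So the dual LP is:
  minimize  8y1 + 6y2 + 32y3 + 6y4
  subject to:
    y1 + 4y3 + 2y4 >= 2
    y2 + 4y3 + y4 >= 1
    y1, y2, y3, y4 >= 0

Solving the primal: x* = (0, 6).
  primal value c^T x* = 6.
Solving the dual: y* = (0, 0, 0, 1).
  dual value b^T y* = 6.
Strong duality: c^T x* = b^T y*. Confirmed.

6


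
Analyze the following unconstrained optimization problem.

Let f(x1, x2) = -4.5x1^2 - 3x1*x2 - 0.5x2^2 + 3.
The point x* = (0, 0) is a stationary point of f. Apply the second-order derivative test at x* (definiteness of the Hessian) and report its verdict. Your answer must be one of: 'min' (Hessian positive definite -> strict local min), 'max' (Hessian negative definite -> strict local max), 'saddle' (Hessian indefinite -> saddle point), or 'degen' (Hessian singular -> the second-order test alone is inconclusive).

Compute the Hessian H = grad^2 f:
  H = [[-9, -3], [-3, -1]]
Verify stationarity: grad f(x*) = H x* + g = (0, 0).
Eigenvalues of H: -10, 0.
H has a zero eigenvalue (singular; negative semidefinite but not definite), so H is neither positive definite, negative definite, nor indefinite. The second-order test alone is inconclusive -> degen.
(Indeed, f is constant along the null direction of H through x*, so x* is not a strict local extremum.)

degen


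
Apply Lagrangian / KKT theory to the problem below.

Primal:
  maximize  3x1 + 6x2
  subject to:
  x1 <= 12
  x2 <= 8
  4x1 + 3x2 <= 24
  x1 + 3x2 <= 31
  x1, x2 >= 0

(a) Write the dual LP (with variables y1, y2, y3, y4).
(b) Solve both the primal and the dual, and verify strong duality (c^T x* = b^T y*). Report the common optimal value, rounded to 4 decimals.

The standard primal-dual pair for 'max c^T x s.t. A x <= b, x >= 0' is:
  Dual:  min b^T y  s.t.  A^T y >= c,  y >= 0.

So the dual LP is:
  minimize  12y1 + 8y2 + 24y3 + 31y4
  subject to:
    y1 + 4y3 + y4 >= 3
    y2 + 3y3 + 3y4 >= 6
    y1, y2, y3, y4 >= 0

Solving the primal: x* = (0, 8).
  primal value c^T x* = 48.
Solving the dual: y* = (0, 3.75, 0.75, 0).
  dual value b^T y* = 48.
Strong duality: c^T x* = b^T y*. Confirmed.

48


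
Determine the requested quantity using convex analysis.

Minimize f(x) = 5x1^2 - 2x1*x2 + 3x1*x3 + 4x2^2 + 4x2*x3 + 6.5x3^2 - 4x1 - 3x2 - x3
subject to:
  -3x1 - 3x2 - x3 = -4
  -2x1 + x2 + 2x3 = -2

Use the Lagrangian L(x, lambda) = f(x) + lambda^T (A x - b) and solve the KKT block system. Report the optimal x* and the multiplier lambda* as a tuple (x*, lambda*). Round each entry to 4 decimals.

Form the Lagrangian:
  L(x, lambda) = (1/2) x^T Q x + c^T x + lambda^T (A x - b)
Stationarity (grad_x L = 0): Q x + c + A^T lambda = 0.
Primal feasibility: A x = b.

This gives the KKT block system:
  [ Q   A^T ] [ x     ]   [-c ]
  [ A    0  ] [ lambda ] = [ b ]

Solving the linear system:
  x*      = (0.8418, 0.6531, -0.4847)
  lambda* = (-0.1264, 1.0186)
  f(x*)   = -1.6552

x* = (0.8418, 0.6531, -0.4847), lambda* = (-0.1264, 1.0186)


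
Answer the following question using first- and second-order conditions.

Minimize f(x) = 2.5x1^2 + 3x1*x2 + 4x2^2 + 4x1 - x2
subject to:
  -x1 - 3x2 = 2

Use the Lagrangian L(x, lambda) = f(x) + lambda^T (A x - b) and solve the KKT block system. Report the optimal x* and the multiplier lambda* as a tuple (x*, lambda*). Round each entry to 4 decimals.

Form the Lagrangian:
  L(x, lambda) = (1/2) x^T Q x + c^T x + lambda^T (A x - b)
Stationarity (grad_x L = 0): Q x + c + A^T lambda = 0.
Primal feasibility: A x = b.

This gives the KKT block system:
  [ Q   A^T ] [ x     ]   [-c ]
  [ A    0  ] [ lambda ] = [ b ]

Solving the linear system:
  x*      = (-1.0571, -0.3143)
  lambda* = (-2.2286)
  f(x*)   = 0.2714

x* = (-1.0571, -0.3143), lambda* = (-2.2286)


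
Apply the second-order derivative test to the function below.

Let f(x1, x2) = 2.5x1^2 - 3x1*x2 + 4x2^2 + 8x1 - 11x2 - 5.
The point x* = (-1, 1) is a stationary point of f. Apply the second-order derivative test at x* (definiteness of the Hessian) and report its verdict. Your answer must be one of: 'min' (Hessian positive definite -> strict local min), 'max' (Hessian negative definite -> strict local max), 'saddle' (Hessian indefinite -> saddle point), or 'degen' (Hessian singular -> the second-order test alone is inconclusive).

Compute the Hessian H = grad^2 f:
  H = [[5, -3], [-3, 8]]
Verify stationarity: grad f(x*) = H x* + g = (0, 0).
Eigenvalues of H: 3.1459, 9.8541.
Both eigenvalues > 0, so H is positive definite -> x* is a strict local min.

min


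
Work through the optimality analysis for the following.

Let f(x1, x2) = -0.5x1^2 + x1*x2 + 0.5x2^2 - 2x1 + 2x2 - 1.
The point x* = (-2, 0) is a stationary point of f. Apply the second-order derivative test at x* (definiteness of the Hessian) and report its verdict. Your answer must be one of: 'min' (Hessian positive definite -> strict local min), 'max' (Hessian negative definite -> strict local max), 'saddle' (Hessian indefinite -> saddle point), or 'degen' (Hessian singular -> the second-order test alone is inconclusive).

Compute the Hessian H = grad^2 f:
  H = [[-1, 1], [1, 1]]
Verify stationarity: grad f(x*) = H x* + g = (0, 0).
Eigenvalues of H: -1.4142, 1.4142.
Eigenvalues have mixed signs, so H is indefinite -> x* is a saddle point.

saddle


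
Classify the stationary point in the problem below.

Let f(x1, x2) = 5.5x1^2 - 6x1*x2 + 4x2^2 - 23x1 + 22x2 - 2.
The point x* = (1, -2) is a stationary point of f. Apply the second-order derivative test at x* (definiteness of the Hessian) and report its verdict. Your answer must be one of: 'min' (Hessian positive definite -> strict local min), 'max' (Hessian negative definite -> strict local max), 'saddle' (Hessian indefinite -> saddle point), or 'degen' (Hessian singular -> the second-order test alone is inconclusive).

Compute the Hessian H = grad^2 f:
  H = [[11, -6], [-6, 8]]
Verify stationarity: grad f(x*) = H x* + g = (0, 0).
Eigenvalues of H: 3.3153, 15.6847.
Both eigenvalues > 0, so H is positive definite -> x* is a strict local min.

min


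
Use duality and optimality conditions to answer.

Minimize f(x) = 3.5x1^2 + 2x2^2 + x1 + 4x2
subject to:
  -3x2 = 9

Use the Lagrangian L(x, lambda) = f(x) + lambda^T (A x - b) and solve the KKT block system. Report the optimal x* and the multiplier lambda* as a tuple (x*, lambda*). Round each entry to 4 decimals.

Form the Lagrangian:
  L(x, lambda) = (1/2) x^T Q x + c^T x + lambda^T (A x - b)
Stationarity (grad_x L = 0): Q x + c + A^T lambda = 0.
Primal feasibility: A x = b.

This gives the KKT block system:
  [ Q   A^T ] [ x     ]   [-c ]
  [ A    0  ] [ lambda ] = [ b ]

Solving the linear system:
  x*      = (-0.1429, -3)
  lambda* = (-2.6667)
  f(x*)   = 5.9286

x* = (-0.1429, -3), lambda* = (-2.6667)


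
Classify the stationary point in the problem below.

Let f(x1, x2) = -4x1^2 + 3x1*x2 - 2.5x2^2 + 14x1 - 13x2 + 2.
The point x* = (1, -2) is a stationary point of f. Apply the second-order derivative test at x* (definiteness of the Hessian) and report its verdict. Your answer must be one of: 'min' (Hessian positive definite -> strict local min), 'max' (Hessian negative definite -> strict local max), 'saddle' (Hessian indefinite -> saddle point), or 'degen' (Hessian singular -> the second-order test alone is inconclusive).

Compute the Hessian H = grad^2 f:
  H = [[-8, 3], [3, -5]]
Verify stationarity: grad f(x*) = H x* + g = (0, 0).
Eigenvalues of H: -9.8541, -3.1459.
Both eigenvalues < 0, so H is negative definite -> x* is a strict local max.

max


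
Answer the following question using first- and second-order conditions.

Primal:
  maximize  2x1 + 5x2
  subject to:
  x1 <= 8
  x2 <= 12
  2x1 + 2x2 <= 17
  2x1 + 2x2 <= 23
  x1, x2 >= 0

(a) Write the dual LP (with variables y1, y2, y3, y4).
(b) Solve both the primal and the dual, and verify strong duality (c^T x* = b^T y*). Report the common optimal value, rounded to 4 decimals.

The standard primal-dual pair for 'max c^T x s.t. A x <= b, x >= 0' is:
  Dual:  min b^T y  s.t.  A^T y >= c,  y >= 0.

So the dual LP is:
  minimize  8y1 + 12y2 + 17y3 + 23y4
  subject to:
    y1 + 2y3 + 2y4 >= 2
    y2 + 2y3 + 2y4 >= 5
    y1, y2, y3, y4 >= 0

Solving the primal: x* = (0, 8.5).
  primal value c^T x* = 42.5.
Solving the dual: y* = (0, 0, 2.5, 0).
  dual value b^T y* = 42.5.
Strong duality: c^T x* = b^T y*. Confirmed.

42.5


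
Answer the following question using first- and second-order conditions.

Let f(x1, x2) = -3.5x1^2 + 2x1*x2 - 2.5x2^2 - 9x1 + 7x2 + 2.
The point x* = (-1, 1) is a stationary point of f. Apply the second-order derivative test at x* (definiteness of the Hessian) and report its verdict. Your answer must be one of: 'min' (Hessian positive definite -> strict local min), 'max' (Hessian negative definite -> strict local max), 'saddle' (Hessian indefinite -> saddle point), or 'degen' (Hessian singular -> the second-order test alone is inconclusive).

Compute the Hessian H = grad^2 f:
  H = [[-7, 2], [2, -5]]
Verify stationarity: grad f(x*) = H x* + g = (0, 0).
Eigenvalues of H: -8.2361, -3.7639.
Both eigenvalues < 0, so H is negative definite -> x* is a strict local max.

max


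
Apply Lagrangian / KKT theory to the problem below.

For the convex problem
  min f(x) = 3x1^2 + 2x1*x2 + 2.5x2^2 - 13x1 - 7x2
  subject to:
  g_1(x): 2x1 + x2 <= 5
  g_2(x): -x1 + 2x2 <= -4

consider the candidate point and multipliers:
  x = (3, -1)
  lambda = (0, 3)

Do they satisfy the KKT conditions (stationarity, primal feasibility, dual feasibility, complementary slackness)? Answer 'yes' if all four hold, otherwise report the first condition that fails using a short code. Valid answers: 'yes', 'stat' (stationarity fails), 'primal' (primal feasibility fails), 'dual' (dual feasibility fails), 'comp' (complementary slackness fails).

Gradient of f: grad f(x) = Q x + c = (3, -6)
Constraint values g_i(x) = a_i^T x - b_i:
  g_1((3, -1)) = 0
  g_2((3, -1)) = -1
Stationarity residual: grad f(x) + sum_i lambda_i a_i = (0, 0)
  -> stationarity OK
Primal feasibility (all g_i <= 0): OK
Dual feasibility (all lambda_i >= 0): OK
Complementary slackness (lambda_i * g_i(x) = 0 for all i): FAILS

Verdict: the first failing condition is complementary_slackness -> comp.

comp


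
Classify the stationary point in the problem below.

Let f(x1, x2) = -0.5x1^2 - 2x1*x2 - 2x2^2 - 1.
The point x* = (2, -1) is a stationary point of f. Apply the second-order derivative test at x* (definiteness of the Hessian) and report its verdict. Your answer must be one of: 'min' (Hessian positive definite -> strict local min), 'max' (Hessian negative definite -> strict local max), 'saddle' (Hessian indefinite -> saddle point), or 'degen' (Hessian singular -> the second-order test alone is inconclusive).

Compute the Hessian H = grad^2 f:
  H = [[-1, -2], [-2, -4]]
Verify stationarity: grad f(x*) = H x* + g = (0, 0).
Eigenvalues of H: -5, 0.
H has a zero eigenvalue (singular; negative semidefinite but not definite), so H is neither positive definite, negative definite, nor indefinite. The second-order test alone is inconclusive -> degen.
(Indeed, f is constant along the null direction of H through x*, so x* is not a strict local extremum.)

degen


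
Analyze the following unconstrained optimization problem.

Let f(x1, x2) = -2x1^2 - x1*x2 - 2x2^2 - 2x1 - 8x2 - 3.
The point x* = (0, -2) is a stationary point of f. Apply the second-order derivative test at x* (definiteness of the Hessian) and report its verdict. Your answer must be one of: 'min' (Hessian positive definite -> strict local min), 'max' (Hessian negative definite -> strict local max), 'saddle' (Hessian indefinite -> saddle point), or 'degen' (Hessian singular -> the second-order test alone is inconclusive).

Compute the Hessian H = grad^2 f:
  H = [[-4, -1], [-1, -4]]
Verify stationarity: grad f(x*) = H x* + g = (0, 0).
Eigenvalues of H: -5, -3.
Both eigenvalues < 0, so H is negative definite -> x* is a strict local max.

max


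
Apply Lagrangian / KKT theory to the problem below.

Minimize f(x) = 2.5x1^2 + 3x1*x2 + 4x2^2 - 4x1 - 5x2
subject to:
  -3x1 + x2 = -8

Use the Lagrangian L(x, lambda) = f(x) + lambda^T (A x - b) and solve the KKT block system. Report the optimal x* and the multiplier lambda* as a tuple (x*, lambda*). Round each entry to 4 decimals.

Form the Lagrangian:
  L(x, lambda) = (1/2) x^T Q x + c^T x + lambda^T (A x - b)
Stationarity (grad_x L = 0): Q x + c + A^T lambda = 0.
Primal feasibility: A x = b.

This gives the KKT block system:
  [ Q   A^T ] [ x     ]   [-c ]
  [ A    0  ] [ lambda ] = [ b ]

Solving the linear system:
  x*      = (2.4737, -0.5789)
  lambda* = (2.2105)
  f(x*)   = 5.3421

x* = (2.4737, -0.5789), lambda* = (2.2105)


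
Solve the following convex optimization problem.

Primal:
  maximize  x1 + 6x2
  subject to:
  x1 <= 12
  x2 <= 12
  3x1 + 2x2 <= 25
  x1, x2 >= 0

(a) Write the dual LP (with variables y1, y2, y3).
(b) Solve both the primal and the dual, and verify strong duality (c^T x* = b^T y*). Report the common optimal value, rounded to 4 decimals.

The standard primal-dual pair for 'max c^T x s.t. A x <= b, x >= 0' is:
  Dual:  min b^T y  s.t.  A^T y >= c,  y >= 0.

So the dual LP is:
  minimize  12y1 + 12y2 + 25y3
  subject to:
    y1 + 3y3 >= 1
    y2 + 2y3 >= 6
    y1, y2, y3 >= 0

Solving the primal: x* = (0.3333, 12).
  primal value c^T x* = 72.3333.
Solving the dual: y* = (0, 5.3333, 0.3333).
  dual value b^T y* = 72.3333.
Strong duality: c^T x* = b^T y*. Confirmed.

72.3333


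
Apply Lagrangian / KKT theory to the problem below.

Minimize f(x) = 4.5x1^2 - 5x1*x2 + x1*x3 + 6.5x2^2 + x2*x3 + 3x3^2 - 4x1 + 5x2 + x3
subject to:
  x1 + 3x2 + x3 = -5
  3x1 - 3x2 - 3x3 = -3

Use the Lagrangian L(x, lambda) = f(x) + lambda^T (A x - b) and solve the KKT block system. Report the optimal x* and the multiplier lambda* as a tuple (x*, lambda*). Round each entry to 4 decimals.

Form the Lagrangian:
  L(x, lambda) = (1/2) x^T Q x + c^T x + lambda^T (A x - b)
Stationarity (grad_x L = 0): Q x + c + A^T lambda = 0.
Primal feasibility: A x = b.

This gives the KKT block system:
  [ Q   A^T ] [ x     ]   [-c ]
  [ A    0  ] [ lambda ] = [ b ]

Solving the linear system:
  x*      = (-1.5893, -1.4107, 0.8214)
  lambda* = (3.75, 2.2262)
  f(x*)   = 12.7768

x* = (-1.5893, -1.4107, 0.8214), lambda* = (3.75, 2.2262)


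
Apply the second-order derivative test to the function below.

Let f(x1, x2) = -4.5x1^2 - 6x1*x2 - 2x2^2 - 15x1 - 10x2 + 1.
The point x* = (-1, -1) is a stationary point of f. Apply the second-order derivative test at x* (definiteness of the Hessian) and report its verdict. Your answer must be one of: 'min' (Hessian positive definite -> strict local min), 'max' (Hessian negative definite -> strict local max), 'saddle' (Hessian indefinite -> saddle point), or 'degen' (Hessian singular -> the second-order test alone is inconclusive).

Compute the Hessian H = grad^2 f:
  H = [[-9, -6], [-6, -4]]
Verify stationarity: grad f(x*) = H x* + g = (0, 0).
Eigenvalues of H: -13, 0.
H has a zero eigenvalue (singular; negative semidefinite but not definite), so H is neither positive definite, negative definite, nor indefinite. The second-order test alone is inconclusive -> degen.
(Indeed, f is constant along the null direction of H through x*, so x* is not a strict local extremum.)

degen


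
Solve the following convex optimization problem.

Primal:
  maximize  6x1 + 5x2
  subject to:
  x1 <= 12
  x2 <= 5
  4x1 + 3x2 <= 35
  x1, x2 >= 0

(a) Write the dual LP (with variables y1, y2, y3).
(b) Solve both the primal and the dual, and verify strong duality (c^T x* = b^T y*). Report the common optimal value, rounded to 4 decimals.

The standard primal-dual pair for 'max c^T x s.t. A x <= b, x >= 0' is:
  Dual:  min b^T y  s.t.  A^T y >= c,  y >= 0.

So the dual LP is:
  minimize  12y1 + 5y2 + 35y3
  subject to:
    y1 + 4y3 >= 6
    y2 + 3y3 >= 5
    y1, y2, y3 >= 0

Solving the primal: x* = (5, 5).
  primal value c^T x* = 55.
Solving the dual: y* = (0, 0.5, 1.5).
  dual value b^T y* = 55.
Strong duality: c^T x* = b^T y*. Confirmed.

55


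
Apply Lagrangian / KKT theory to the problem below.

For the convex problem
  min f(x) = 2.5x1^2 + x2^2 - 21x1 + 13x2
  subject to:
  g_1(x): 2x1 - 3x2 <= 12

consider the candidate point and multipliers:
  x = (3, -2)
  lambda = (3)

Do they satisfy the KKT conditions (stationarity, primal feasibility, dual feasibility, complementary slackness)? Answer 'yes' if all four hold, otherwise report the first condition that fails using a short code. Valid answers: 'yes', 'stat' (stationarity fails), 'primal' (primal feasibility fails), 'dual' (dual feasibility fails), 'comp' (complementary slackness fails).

Gradient of f: grad f(x) = Q x + c = (-6, 9)
Constraint values g_i(x) = a_i^T x - b_i:
  g_1((3, -2)) = 0
Stationarity residual: grad f(x) + sum_i lambda_i a_i = (0, 0)
  -> stationarity OK
Primal feasibility (all g_i <= 0): OK
Dual feasibility (all lambda_i >= 0): OK
Complementary slackness (lambda_i * g_i(x) = 0 for all i): OK

Verdict: yes, KKT holds.

yes


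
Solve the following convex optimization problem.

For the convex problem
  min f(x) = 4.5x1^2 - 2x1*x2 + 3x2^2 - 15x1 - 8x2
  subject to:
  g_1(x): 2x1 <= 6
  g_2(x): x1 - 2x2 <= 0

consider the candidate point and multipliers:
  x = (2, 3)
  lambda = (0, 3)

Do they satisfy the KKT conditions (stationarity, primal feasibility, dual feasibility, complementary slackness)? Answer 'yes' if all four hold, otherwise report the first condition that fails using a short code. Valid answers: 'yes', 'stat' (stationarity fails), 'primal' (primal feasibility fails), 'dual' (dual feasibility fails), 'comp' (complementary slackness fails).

Gradient of f: grad f(x) = Q x + c = (-3, 6)
Constraint values g_i(x) = a_i^T x - b_i:
  g_1((2, 3)) = -2
  g_2((2, 3)) = -4
Stationarity residual: grad f(x) + sum_i lambda_i a_i = (0, 0)
  -> stationarity OK
Primal feasibility (all g_i <= 0): OK
Dual feasibility (all lambda_i >= 0): OK
Complementary slackness (lambda_i * g_i(x) = 0 for all i): FAILS

Verdict: the first failing condition is complementary_slackness -> comp.

comp


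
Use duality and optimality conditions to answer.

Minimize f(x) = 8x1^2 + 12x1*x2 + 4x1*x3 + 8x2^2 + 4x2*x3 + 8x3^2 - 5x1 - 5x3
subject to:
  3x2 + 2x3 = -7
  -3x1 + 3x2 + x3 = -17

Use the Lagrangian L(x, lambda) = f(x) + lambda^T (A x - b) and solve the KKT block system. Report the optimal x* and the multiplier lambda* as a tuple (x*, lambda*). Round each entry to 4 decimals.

Form the Lagrangian:
  L(x, lambda) = (1/2) x^T Q x + c^T x + lambda^T (A x - b)
Stationarity (grad_x L = 0): Q x + c + A^T lambda = 0.
Primal feasibility: A x = b.

This gives the KKT block system:
  [ Q   A^T ] [ x     ]   [-c ]
  [ A    0  ] [ lambda ] = [ b ]

Solving the linear system:
  x*      = (3.19, -2.62, 0.43)
  lambda* = (-4.8, 5.44)
  f(x*)   = 20.39

x* = (3.19, -2.62, 0.43), lambda* = (-4.8, 5.44)


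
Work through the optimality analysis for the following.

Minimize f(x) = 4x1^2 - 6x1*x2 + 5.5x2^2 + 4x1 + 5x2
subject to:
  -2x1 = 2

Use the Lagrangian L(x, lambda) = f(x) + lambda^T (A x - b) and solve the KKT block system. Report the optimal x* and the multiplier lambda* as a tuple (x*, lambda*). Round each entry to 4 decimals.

Form the Lagrangian:
  L(x, lambda) = (1/2) x^T Q x + c^T x + lambda^T (A x - b)
Stationarity (grad_x L = 0): Q x + c + A^T lambda = 0.
Primal feasibility: A x = b.

This gives the KKT block system:
  [ Q   A^T ] [ x     ]   [-c ]
  [ A    0  ] [ lambda ] = [ b ]

Solving the linear system:
  x*      = (-1, -1)
  lambda* = (1)
  f(x*)   = -5.5

x* = (-1, -1), lambda* = (1)


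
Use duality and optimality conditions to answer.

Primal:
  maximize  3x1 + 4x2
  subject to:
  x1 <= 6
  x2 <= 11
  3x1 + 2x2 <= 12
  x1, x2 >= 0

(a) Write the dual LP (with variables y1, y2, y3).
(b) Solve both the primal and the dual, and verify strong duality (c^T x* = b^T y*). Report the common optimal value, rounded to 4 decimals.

The standard primal-dual pair for 'max c^T x s.t. A x <= b, x >= 0' is:
  Dual:  min b^T y  s.t.  A^T y >= c,  y >= 0.

So the dual LP is:
  minimize  6y1 + 11y2 + 12y3
  subject to:
    y1 + 3y3 >= 3
    y2 + 2y3 >= 4
    y1, y2, y3 >= 0

Solving the primal: x* = (0, 6).
  primal value c^T x* = 24.
Solving the dual: y* = (0, 0, 2).
  dual value b^T y* = 24.
Strong duality: c^T x* = b^T y*. Confirmed.

24


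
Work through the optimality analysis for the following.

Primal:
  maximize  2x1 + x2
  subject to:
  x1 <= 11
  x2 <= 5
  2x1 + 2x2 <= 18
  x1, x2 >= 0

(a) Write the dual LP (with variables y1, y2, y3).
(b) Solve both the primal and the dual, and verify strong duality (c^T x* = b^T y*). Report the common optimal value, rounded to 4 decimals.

The standard primal-dual pair for 'max c^T x s.t. A x <= b, x >= 0' is:
  Dual:  min b^T y  s.t.  A^T y >= c,  y >= 0.

So the dual LP is:
  minimize  11y1 + 5y2 + 18y3
  subject to:
    y1 + 2y3 >= 2
    y2 + 2y3 >= 1
    y1, y2, y3 >= 0

Solving the primal: x* = (9, 0).
  primal value c^T x* = 18.
Solving the dual: y* = (0, 0, 1).
  dual value b^T y* = 18.
Strong duality: c^T x* = b^T y*. Confirmed.

18


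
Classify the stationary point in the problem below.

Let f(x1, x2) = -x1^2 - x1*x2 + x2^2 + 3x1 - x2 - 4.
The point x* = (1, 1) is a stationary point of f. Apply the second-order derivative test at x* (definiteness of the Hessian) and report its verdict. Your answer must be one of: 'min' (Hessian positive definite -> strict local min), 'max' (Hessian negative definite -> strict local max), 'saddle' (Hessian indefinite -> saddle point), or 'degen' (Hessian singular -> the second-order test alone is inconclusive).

Compute the Hessian H = grad^2 f:
  H = [[-2, -1], [-1, 2]]
Verify stationarity: grad f(x*) = H x* + g = (0, 0).
Eigenvalues of H: -2.2361, 2.2361.
Eigenvalues have mixed signs, so H is indefinite -> x* is a saddle point.

saddle


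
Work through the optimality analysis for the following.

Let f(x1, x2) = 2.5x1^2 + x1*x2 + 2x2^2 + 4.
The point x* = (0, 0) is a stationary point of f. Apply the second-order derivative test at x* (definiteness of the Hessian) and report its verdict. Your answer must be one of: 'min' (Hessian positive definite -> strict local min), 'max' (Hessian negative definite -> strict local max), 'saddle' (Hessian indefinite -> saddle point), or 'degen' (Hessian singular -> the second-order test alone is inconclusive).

Compute the Hessian H = grad^2 f:
  H = [[5, 1], [1, 4]]
Verify stationarity: grad f(x*) = H x* + g = (0, 0).
Eigenvalues of H: 3.382, 5.618.
Both eigenvalues > 0, so H is positive definite -> x* is a strict local min.

min


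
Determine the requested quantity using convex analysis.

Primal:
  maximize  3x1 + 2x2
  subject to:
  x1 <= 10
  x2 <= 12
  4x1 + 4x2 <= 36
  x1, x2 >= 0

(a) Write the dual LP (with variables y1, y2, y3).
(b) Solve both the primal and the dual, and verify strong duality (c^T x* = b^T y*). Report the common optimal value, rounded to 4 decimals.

The standard primal-dual pair for 'max c^T x s.t. A x <= b, x >= 0' is:
  Dual:  min b^T y  s.t.  A^T y >= c,  y >= 0.

So the dual LP is:
  minimize  10y1 + 12y2 + 36y3
  subject to:
    y1 + 4y3 >= 3
    y2 + 4y3 >= 2
    y1, y2, y3 >= 0

Solving the primal: x* = (9, 0).
  primal value c^T x* = 27.
Solving the dual: y* = (0, 0, 0.75).
  dual value b^T y* = 27.
Strong duality: c^T x* = b^T y*. Confirmed.

27


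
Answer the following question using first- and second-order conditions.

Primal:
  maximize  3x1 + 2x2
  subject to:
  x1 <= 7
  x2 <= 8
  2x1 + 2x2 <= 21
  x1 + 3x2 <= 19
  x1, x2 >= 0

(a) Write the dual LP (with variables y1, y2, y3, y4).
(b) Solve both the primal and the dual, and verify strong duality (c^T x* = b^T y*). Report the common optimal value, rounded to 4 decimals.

The standard primal-dual pair for 'max c^T x s.t. A x <= b, x >= 0' is:
  Dual:  min b^T y  s.t.  A^T y >= c,  y >= 0.

So the dual LP is:
  minimize  7y1 + 8y2 + 21y3 + 19y4
  subject to:
    y1 + 2y3 + y4 >= 3
    y2 + 2y3 + 3y4 >= 2
    y1, y2, y3, y4 >= 0

Solving the primal: x* = (7, 3.5).
  primal value c^T x* = 28.
Solving the dual: y* = (1, 0, 1, 0).
  dual value b^T y* = 28.
Strong duality: c^T x* = b^T y*. Confirmed.

28


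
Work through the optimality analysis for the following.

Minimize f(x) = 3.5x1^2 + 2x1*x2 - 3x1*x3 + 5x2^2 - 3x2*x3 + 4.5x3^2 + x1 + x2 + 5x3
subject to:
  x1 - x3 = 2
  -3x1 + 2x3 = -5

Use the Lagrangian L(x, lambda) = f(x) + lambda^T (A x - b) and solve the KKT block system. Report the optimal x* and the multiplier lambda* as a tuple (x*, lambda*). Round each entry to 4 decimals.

Form the Lagrangian:
  L(x, lambda) = (1/2) x^T Q x + c^T x + lambda^T (A x - b)
Stationarity (grad_x L = 0): Q x + c + A^T lambda = 0.
Primal feasibility: A x = b.

This gives the KKT block system:
  [ Q   A^T ] [ x     ]   [-c ]
  [ A    0  ] [ lambda ] = [ b ]

Solving the linear system:
  x*      = (1, -0.6, -1)
  lambda* = (4, 4.6)
  f(x*)   = 5.2

x* = (1, -0.6, -1), lambda* = (4, 4.6)


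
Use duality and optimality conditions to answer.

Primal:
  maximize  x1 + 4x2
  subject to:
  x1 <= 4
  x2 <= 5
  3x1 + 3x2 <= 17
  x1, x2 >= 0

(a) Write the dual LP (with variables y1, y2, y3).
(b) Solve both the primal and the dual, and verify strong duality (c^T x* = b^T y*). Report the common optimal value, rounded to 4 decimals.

The standard primal-dual pair for 'max c^T x s.t. A x <= b, x >= 0' is:
  Dual:  min b^T y  s.t.  A^T y >= c,  y >= 0.

So the dual LP is:
  minimize  4y1 + 5y2 + 17y3
  subject to:
    y1 + 3y3 >= 1
    y2 + 3y3 >= 4
    y1, y2, y3 >= 0

Solving the primal: x* = (0.6667, 5).
  primal value c^T x* = 20.6667.
Solving the dual: y* = (0, 3, 0.3333).
  dual value b^T y* = 20.6667.
Strong duality: c^T x* = b^T y*. Confirmed.

20.6667


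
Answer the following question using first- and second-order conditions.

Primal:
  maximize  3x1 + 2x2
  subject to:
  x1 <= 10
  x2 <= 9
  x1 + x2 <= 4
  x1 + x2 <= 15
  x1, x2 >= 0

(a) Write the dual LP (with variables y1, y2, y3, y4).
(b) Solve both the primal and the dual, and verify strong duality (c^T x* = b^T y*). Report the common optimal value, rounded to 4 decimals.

The standard primal-dual pair for 'max c^T x s.t. A x <= b, x >= 0' is:
  Dual:  min b^T y  s.t.  A^T y >= c,  y >= 0.

So the dual LP is:
  minimize  10y1 + 9y2 + 4y3 + 15y4
  subject to:
    y1 + y3 + y4 >= 3
    y2 + y3 + y4 >= 2
    y1, y2, y3, y4 >= 0

Solving the primal: x* = (4, 0).
  primal value c^T x* = 12.
Solving the dual: y* = (0, 0, 3, 0).
  dual value b^T y* = 12.
Strong duality: c^T x* = b^T y*. Confirmed.

12


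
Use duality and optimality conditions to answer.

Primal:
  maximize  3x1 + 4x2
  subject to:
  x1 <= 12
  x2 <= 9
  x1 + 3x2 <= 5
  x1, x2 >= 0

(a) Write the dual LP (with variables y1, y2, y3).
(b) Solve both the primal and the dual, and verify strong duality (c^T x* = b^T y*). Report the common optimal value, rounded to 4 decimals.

The standard primal-dual pair for 'max c^T x s.t. A x <= b, x >= 0' is:
  Dual:  min b^T y  s.t.  A^T y >= c,  y >= 0.

So the dual LP is:
  minimize  12y1 + 9y2 + 5y3
  subject to:
    y1 + y3 >= 3
    y2 + 3y3 >= 4
    y1, y2, y3 >= 0

Solving the primal: x* = (5, 0).
  primal value c^T x* = 15.
Solving the dual: y* = (0, 0, 3).
  dual value b^T y* = 15.
Strong duality: c^T x* = b^T y*. Confirmed.

15


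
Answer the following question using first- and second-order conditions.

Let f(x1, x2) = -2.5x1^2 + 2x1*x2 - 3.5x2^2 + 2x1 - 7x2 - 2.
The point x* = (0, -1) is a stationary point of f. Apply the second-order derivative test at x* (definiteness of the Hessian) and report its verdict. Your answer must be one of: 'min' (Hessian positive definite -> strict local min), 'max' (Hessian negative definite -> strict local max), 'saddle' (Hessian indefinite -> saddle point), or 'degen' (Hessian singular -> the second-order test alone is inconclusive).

Compute the Hessian H = grad^2 f:
  H = [[-5, 2], [2, -7]]
Verify stationarity: grad f(x*) = H x* + g = (0, 0).
Eigenvalues of H: -8.2361, -3.7639.
Both eigenvalues < 0, so H is negative definite -> x* is a strict local max.

max
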